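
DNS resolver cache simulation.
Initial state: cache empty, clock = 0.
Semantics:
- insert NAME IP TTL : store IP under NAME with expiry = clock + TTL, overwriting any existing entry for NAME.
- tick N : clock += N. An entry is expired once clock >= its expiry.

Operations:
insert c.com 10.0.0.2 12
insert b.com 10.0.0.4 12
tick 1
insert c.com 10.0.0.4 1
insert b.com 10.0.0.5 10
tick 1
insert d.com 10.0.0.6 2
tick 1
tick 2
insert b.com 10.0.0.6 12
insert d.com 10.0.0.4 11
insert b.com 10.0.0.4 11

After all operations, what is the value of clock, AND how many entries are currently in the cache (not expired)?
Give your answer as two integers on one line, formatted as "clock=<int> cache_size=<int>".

Answer: clock=5 cache_size=2

Derivation:
Op 1: insert c.com -> 10.0.0.2 (expiry=0+12=12). clock=0
Op 2: insert b.com -> 10.0.0.4 (expiry=0+12=12). clock=0
Op 3: tick 1 -> clock=1.
Op 4: insert c.com -> 10.0.0.4 (expiry=1+1=2). clock=1
Op 5: insert b.com -> 10.0.0.5 (expiry=1+10=11). clock=1
Op 6: tick 1 -> clock=2. purged={c.com}
Op 7: insert d.com -> 10.0.0.6 (expiry=2+2=4). clock=2
Op 8: tick 1 -> clock=3.
Op 9: tick 2 -> clock=5. purged={d.com}
Op 10: insert b.com -> 10.0.0.6 (expiry=5+12=17). clock=5
Op 11: insert d.com -> 10.0.0.4 (expiry=5+11=16). clock=5
Op 12: insert b.com -> 10.0.0.4 (expiry=5+11=16). clock=5
Final clock = 5
Final cache (unexpired): {b.com,d.com} -> size=2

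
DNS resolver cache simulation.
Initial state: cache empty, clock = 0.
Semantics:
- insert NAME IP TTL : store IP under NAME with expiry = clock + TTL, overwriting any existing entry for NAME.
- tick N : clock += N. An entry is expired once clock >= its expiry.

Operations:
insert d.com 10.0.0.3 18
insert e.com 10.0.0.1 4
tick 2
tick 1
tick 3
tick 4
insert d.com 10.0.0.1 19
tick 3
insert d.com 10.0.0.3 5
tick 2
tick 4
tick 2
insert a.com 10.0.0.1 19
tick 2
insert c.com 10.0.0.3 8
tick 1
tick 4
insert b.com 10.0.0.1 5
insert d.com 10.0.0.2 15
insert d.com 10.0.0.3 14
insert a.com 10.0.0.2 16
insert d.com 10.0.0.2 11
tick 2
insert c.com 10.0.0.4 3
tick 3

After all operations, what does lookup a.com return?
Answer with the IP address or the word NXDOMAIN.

Op 1: insert d.com -> 10.0.0.3 (expiry=0+18=18). clock=0
Op 2: insert e.com -> 10.0.0.1 (expiry=0+4=4). clock=0
Op 3: tick 2 -> clock=2.
Op 4: tick 1 -> clock=3.
Op 5: tick 3 -> clock=6. purged={e.com}
Op 6: tick 4 -> clock=10.
Op 7: insert d.com -> 10.0.0.1 (expiry=10+19=29). clock=10
Op 8: tick 3 -> clock=13.
Op 9: insert d.com -> 10.0.0.3 (expiry=13+5=18). clock=13
Op 10: tick 2 -> clock=15.
Op 11: tick 4 -> clock=19. purged={d.com}
Op 12: tick 2 -> clock=21.
Op 13: insert a.com -> 10.0.0.1 (expiry=21+19=40). clock=21
Op 14: tick 2 -> clock=23.
Op 15: insert c.com -> 10.0.0.3 (expiry=23+8=31). clock=23
Op 16: tick 1 -> clock=24.
Op 17: tick 4 -> clock=28.
Op 18: insert b.com -> 10.0.0.1 (expiry=28+5=33). clock=28
Op 19: insert d.com -> 10.0.0.2 (expiry=28+15=43). clock=28
Op 20: insert d.com -> 10.0.0.3 (expiry=28+14=42). clock=28
Op 21: insert a.com -> 10.0.0.2 (expiry=28+16=44). clock=28
Op 22: insert d.com -> 10.0.0.2 (expiry=28+11=39). clock=28
Op 23: tick 2 -> clock=30.
Op 24: insert c.com -> 10.0.0.4 (expiry=30+3=33). clock=30
Op 25: tick 3 -> clock=33. purged={b.com,c.com}
lookup a.com: present, ip=10.0.0.2 expiry=44 > clock=33

Answer: 10.0.0.2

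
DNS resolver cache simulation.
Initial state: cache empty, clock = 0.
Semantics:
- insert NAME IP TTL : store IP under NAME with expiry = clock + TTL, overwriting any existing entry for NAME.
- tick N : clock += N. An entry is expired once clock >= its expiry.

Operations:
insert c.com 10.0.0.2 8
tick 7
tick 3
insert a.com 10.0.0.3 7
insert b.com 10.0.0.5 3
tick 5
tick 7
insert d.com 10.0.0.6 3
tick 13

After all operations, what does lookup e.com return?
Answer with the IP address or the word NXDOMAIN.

Answer: NXDOMAIN

Derivation:
Op 1: insert c.com -> 10.0.0.2 (expiry=0+8=8). clock=0
Op 2: tick 7 -> clock=7.
Op 3: tick 3 -> clock=10. purged={c.com}
Op 4: insert a.com -> 10.0.0.3 (expiry=10+7=17). clock=10
Op 5: insert b.com -> 10.0.0.5 (expiry=10+3=13). clock=10
Op 6: tick 5 -> clock=15. purged={b.com}
Op 7: tick 7 -> clock=22. purged={a.com}
Op 8: insert d.com -> 10.0.0.6 (expiry=22+3=25). clock=22
Op 9: tick 13 -> clock=35. purged={d.com}
lookup e.com: not in cache (expired or never inserted)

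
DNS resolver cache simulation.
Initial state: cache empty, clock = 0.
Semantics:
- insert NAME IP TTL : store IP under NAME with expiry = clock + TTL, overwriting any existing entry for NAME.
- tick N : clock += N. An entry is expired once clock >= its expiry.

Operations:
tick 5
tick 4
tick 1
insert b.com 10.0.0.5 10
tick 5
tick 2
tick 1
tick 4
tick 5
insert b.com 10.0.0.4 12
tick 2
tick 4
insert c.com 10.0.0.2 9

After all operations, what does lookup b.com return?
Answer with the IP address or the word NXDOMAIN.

Answer: 10.0.0.4

Derivation:
Op 1: tick 5 -> clock=5.
Op 2: tick 4 -> clock=9.
Op 3: tick 1 -> clock=10.
Op 4: insert b.com -> 10.0.0.5 (expiry=10+10=20). clock=10
Op 5: tick 5 -> clock=15.
Op 6: tick 2 -> clock=17.
Op 7: tick 1 -> clock=18.
Op 8: tick 4 -> clock=22. purged={b.com}
Op 9: tick 5 -> clock=27.
Op 10: insert b.com -> 10.0.0.4 (expiry=27+12=39). clock=27
Op 11: tick 2 -> clock=29.
Op 12: tick 4 -> clock=33.
Op 13: insert c.com -> 10.0.0.2 (expiry=33+9=42). clock=33
lookup b.com: present, ip=10.0.0.4 expiry=39 > clock=33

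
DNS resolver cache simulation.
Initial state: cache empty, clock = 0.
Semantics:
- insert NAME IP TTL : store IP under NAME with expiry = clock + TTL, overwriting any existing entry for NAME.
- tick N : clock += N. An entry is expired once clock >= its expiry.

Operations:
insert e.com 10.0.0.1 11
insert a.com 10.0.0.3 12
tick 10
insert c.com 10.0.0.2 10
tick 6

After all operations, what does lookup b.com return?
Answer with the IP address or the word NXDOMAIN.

Answer: NXDOMAIN

Derivation:
Op 1: insert e.com -> 10.0.0.1 (expiry=0+11=11). clock=0
Op 2: insert a.com -> 10.0.0.3 (expiry=0+12=12). clock=0
Op 3: tick 10 -> clock=10.
Op 4: insert c.com -> 10.0.0.2 (expiry=10+10=20). clock=10
Op 5: tick 6 -> clock=16. purged={a.com,e.com}
lookup b.com: not in cache (expired or never inserted)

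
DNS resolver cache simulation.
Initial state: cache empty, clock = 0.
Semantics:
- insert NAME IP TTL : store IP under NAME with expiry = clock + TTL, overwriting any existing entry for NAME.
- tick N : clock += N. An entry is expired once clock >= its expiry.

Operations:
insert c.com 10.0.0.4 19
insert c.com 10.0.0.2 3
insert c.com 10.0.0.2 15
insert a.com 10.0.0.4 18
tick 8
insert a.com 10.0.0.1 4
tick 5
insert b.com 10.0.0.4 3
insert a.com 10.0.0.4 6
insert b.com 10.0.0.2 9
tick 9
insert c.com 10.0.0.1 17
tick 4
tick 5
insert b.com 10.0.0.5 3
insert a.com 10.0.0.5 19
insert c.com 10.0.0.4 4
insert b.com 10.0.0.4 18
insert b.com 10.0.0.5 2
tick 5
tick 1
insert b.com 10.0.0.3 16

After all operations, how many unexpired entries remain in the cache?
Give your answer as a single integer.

Op 1: insert c.com -> 10.0.0.4 (expiry=0+19=19). clock=0
Op 2: insert c.com -> 10.0.0.2 (expiry=0+3=3). clock=0
Op 3: insert c.com -> 10.0.0.2 (expiry=0+15=15). clock=0
Op 4: insert a.com -> 10.0.0.4 (expiry=0+18=18). clock=0
Op 5: tick 8 -> clock=8.
Op 6: insert a.com -> 10.0.0.1 (expiry=8+4=12). clock=8
Op 7: tick 5 -> clock=13. purged={a.com}
Op 8: insert b.com -> 10.0.0.4 (expiry=13+3=16). clock=13
Op 9: insert a.com -> 10.0.0.4 (expiry=13+6=19). clock=13
Op 10: insert b.com -> 10.0.0.2 (expiry=13+9=22). clock=13
Op 11: tick 9 -> clock=22. purged={a.com,b.com,c.com}
Op 12: insert c.com -> 10.0.0.1 (expiry=22+17=39). clock=22
Op 13: tick 4 -> clock=26.
Op 14: tick 5 -> clock=31.
Op 15: insert b.com -> 10.0.0.5 (expiry=31+3=34). clock=31
Op 16: insert a.com -> 10.0.0.5 (expiry=31+19=50). clock=31
Op 17: insert c.com -> 10.0.0.4 (expiry=31+4=35). clock=31
Op 18: insert b.com -> 10.0.0.4 (expiry=31+18=49). clock=31
Op 19: insert b.com -> 10.0.0.5 (expiry=31+2=33). clock=31
Op 20: tick 5 -> clock=36. purged={b.com,c.com}
Op 21: tick 1 -> clock=37.
Op 22: insert b.com -> 10.0.0.3 (expiry=37+16=53). clock=37
Final cache (unexpired): {a.com,b.com} -> size=2

Answer: 2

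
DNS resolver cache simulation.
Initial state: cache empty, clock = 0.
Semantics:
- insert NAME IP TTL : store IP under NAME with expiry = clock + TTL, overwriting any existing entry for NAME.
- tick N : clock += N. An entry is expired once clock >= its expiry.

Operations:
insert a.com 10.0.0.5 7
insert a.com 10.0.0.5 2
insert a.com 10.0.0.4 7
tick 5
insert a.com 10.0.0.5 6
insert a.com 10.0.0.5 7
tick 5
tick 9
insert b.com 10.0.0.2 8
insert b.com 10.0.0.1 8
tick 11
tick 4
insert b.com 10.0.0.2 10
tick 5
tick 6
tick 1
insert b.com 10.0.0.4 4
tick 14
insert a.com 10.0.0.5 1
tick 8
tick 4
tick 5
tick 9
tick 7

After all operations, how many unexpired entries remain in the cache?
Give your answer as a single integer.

Answer: 0

Derivation:
Op 1: insert a.com -> 10.0.0.5 (expiry=0+7=7). clock=0
Op 2: insert a.com -> 10.0.0.5 (expiry=0+2=2). clock=0
Op 3: insert a.com -> 10.0.0.4 (expiry=0+7=7). clock=0
Op 4: tick 5 -> clock=5.
Op 5: insert a.com -> 10.0.0.5 (expiry=5+6=11). clock=5
Op 6: insert a.com -> 10.0.0.5 (expiry=5+7=12). clock=5
Op 7: tick 5 -> clock=10.
Op 8: tick 9 -> clock=19. purged={a.com}
Op 9: insert b.com -> 10.0.0.2 (expiry=19+8=27). clock=19
Op 10: insert b.com -> 10.0.0.1 (expiry=19+8=27). clock=19
Op 11: tick 11 -> clock=30. purged={b.com}
Op 12: tick 4 -> clock=34.
Op 13: insert b.com -> 10.0.0.2 (expiry=34+10=44). clock=34
Op 14: tick 5 -> clock=39.
Op 15: tick 6 -> clock=45. purged={b.com}
Op 16: tick 1 -> clock=46.
Op 17: insert b.com -> 10.0.0.4 (expiry=46+4=50). clock=46
Op 18: tick 14 -> clock=60. purged={b.com}
Op 19: insert a.com -> 10.0.0.5 (expiry=60+1=61). clock=60
Op 20: tick 8 -> clock=68. purged={a.com}
Op 21: tick 4 -> clock=72.
Op 22: tick 5 -> clock=77.
Op 23: tick 9 -> clock=86.
Op 24: tick 7 -> clock=93.
Final cache (unexpired): {} -> size=0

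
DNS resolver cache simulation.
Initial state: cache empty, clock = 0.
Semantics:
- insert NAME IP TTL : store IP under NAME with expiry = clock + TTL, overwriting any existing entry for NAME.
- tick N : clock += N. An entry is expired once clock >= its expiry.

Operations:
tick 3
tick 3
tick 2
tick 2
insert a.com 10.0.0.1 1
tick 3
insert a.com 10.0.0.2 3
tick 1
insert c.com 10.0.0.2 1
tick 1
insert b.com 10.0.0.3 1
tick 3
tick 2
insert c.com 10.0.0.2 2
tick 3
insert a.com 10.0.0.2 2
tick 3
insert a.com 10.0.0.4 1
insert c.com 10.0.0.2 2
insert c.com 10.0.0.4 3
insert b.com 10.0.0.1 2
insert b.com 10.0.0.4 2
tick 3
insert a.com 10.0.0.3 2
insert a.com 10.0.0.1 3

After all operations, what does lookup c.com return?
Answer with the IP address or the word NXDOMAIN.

Op 1: tick 3 -> clock=3.
Op 2: tick 3 -> clock=6.
Op 3: tick 2 -> clock=8.
Op 4: tick 2 -> clock=10.
Op 5: insert a.com -> 10.0.0.1 (expiry=10+1=11). clock=10
Op 6: tick 3 -> clock=13. purged={a.com}
Op 7: insert a.com -> 10.0.0.2 (expiry=13+3=16). clock=13
Op 8: tick 1 -> clock=14.
Op 9: insert c.com -> 10.0.0.2 (expiry=14+1=15). clock=14
Op 10: tick 1 -> clock=15. purged={c.com}
Op 11: insert b.com -> 10.0.0.3 (expiry=15+1=16). clock=15
Op 12: tick 3 -> clock=18. purged={a.com,b.com}
Op 13: tick 2 -> clock=20.
Op 14: insert c.com -> 10.0.0.2 (expiry=20+2=22). clock=20
Op 15: tick 3 -> clock=23. purged={c.com}
Op 16: insert a.com -> 10.0.0.2 (expiry=23+2=25). clock=23
Op 17: tick 3 -> clock=26. purged={a.com}
Op 18: insert a.com -> 10.0.0.4 (expiry=26+1=27). clock=26
Op 19: insert c.com -> 10.0.0.2 (expiry=26+2=28). clock=26
Op 20: insert c.com -> 10.0.0.4 (expiry=26+3=29). clock=26
Op 21: insert b.com -> 10.0.0.1 (expiry=26+2=28). clock=26
Op 22: insert b.com -> 10.0.0.4 (expiry=26+2=28). clock=26
Op 23: tick 3 -> clock=29. purged={a.com,b.com,c.com}
Op 24: insert a.com -> 10.0.0.3 (expiry=29+2=31). clock=29
Op 25: insert a.com -> 10.0.0.1 (expiry=29+3=32). clock=29
lookup c.com: not in cache (expired or never inserted)

Answer: NXDOMAIN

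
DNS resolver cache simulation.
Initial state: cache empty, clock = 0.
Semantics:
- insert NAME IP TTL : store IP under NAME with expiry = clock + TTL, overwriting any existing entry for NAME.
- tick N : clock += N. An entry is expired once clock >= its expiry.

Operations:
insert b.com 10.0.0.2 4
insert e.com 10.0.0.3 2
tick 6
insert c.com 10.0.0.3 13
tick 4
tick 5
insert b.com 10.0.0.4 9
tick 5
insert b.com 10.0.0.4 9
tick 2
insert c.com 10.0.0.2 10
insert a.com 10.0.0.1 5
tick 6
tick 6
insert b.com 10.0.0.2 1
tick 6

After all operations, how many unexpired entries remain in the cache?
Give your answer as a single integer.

Op 1: insert b.com -> 10.0.0.2 (expiry=0+4=4). clock=0
Op 2: insert e.com -> 10.0.0.3 (expiry=0+2=2). clock=0
Op 3: tick 6 -> clock=6. purged={b.com,e.com}
Op 4: insert c.com -> 10.0.0.3 (expiry=6+13=19). clock=6
Op 5: tick 4 -> clock=10.
Op 6: tick 5 -> clock=15.
Op 7: insert b.com -> 10.0.0.4 (expiry=15+9=24). clock=15
Op 8: tick 5 -> clock=20. purged={c.com}
Op 9: insert b.com -> 10.0.0.4 (expiry=20+9=29). clock=20
Op 10: tick 2 -> clock=22.
Op 11: insert c.com -> 10.0.0.2 (expiry=22+10=32). clock=22
Op 12: insert a.com -> 10.0.0.1 (expiry=22+5=27). clock=22
Op 13: tick 6 -> clock=28. purged={a.com}
Op 14: tick 6 -> clock=34. purged={b.com,c.com}
Op 15: insert b.com -> 10.0.0.2 (expiry=34+1=35). clock=34
Op 16: tick 6 -> clock=40. purged={b.com}
Final cache (unexpired): {} -> size=0

Answer: 0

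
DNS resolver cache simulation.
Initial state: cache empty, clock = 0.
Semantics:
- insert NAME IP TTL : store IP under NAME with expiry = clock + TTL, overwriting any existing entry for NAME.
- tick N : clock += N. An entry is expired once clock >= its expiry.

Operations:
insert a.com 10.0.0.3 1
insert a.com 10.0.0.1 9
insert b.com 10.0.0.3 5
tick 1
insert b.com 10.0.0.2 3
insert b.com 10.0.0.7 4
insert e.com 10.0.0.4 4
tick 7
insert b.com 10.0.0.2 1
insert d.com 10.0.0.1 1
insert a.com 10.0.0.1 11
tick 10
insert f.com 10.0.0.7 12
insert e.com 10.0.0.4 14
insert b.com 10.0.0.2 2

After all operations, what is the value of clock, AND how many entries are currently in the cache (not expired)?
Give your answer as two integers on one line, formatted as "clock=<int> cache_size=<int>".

Op 1: insert a.com -> 10.0.0.3 (expiry=0+1=1). clock=0
Op 2: insert a.com -> 10.0.0.1 (expiry=0+9=9). clock=0
Op 3: insert b.com -> 10.0.0.3 (expiry=0+5=5). clock=0
Op 4: tick 1 -> clock=1.
Op 5: insert b.com -> 10.0.0.2 (expiry=1+3=4). clock=1
Op 6: insert b.com -> 10.0.0.7 (expiry=1+4=5). clock=1
Op 7: insert e.com -> 10.0.0.4 (expiry=1+4=5). clock=1
Op 8: tick 7 -> clock=8. purged={b.com,e.com}
Op 9: insert b.com -> 10.0.0.2 (expiry=8+1=9). clock=8
Op 10: insert d.com -> 10.0.0.1 (expiry=8+1=9). clock=8
Op 11: insert a.com -> 10.0.0.1 (expiry=8+11=19). clock=8
Op 12: tick 10 -> clock=18. purged={b.com,d.com}
Op 13: insert f.com -> 10.0.0.7 (expiry=18+12=30). clock=18
Op 14: insert e.com -> 10.0.0.4 (expiry=18+14=32). clock=18
Op 15: insert b.com -> 10.0.0.2 (expiry=18+2=20). clock=18
Final clock = 18
Final cache (unexpired): {a.com,b.com,e.com,f.com} -> size=4

Answer: clock=18 cache_size=4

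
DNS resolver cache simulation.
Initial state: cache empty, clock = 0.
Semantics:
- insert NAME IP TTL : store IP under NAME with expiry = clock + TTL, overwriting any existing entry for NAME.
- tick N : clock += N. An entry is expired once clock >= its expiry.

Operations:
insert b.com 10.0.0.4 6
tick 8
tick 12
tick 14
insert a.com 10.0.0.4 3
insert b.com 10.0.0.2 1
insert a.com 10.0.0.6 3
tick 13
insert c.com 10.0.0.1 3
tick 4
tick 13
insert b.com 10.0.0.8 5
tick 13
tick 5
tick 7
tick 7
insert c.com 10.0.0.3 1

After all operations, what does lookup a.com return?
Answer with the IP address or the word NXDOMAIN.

Answer: NXDOMAIN

Derivation:
Op 1: insert b.com -> 10.0.0.4 (expiry=0+6=6). clock=0
Op 2: tick 8 -> clock=8. purged={b.com}
Op 3: tick 12 -> clock=20.
Op 4: tick 14 -> clock=34.
Op 5: insert a.com -> 10.0.0.4 (expiry=34+3=37). clock=34
Op 6: insert b.com -> 10.0.0.2 (expiry=34+1=35). clock=34
Op 7: insert a.com -> 10.0.0.6 (expiry=34+3=37). clock=34
Op 8: tick 13 -> clock=47. purged={a.com,b.com}
Op 9: insert c.com -> 10.0.0.1 (expiry=47+3=50). clock=47
Op 10: tick 4 -> clock=51. purged={c.com}
Op 11: tick 13 -> clock=64.
Op 12: insert b.com -> 10.0.0.8 (expiry=64+5=69). clock=64
Op 13: tick 13 -> clock=77. purged={b.com}
Op 14: tick 5 -> clock=82.
Op 15: tick 7 -> clock=89.
Op 16: tick 7 -> clock=96.
Op 17: insert c.com -> 10.0.0.3 (expiry=96+1=97). clock=96
lookup a.com: not in cache (expired or never inserted)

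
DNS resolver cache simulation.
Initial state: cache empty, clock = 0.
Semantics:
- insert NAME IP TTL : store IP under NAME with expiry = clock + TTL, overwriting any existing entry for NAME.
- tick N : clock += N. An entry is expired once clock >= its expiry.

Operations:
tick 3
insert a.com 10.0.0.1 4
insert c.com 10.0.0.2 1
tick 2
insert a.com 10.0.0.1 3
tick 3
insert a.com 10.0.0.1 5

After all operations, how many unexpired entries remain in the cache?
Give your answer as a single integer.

Op 1: tick 3 -> clock=3.
Op 2: insert a.com -> 10.0.0.1 (expiry=3+4=7). clock=3
Op 3: insert c.com -> 10.0.0.2 (expiry=3+1=4). clock=3
Op 4: tick 2 -> clock=5. purged={c.com}
Op 5: insert a.com -> 10.0.0.1 (expiry=5+3=8). clock=5
Op 6: tick 3 -> clock=8. purged={a.com}
Op 7: insert a.com -> 10.0.0.1 (expiry=8+5=13). clock=8
Final cache (unexpired): {a.com} -> size=1

Answer: 1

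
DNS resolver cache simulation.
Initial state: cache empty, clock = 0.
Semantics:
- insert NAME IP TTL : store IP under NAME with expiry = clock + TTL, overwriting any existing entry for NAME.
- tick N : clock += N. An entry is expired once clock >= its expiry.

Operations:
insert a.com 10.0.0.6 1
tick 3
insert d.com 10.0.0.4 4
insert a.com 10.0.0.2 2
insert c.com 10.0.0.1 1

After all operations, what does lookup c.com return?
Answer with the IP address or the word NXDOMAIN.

Answer: 10.0.0.1

Derivation:
Op 1: insert a.com -> 10.0.0.6 (expiry=0+1=1). clock=0
Op 2: tick 3 -> clock=3. purged={a.com}
Op 3: insert d.com -> 10.0.0.4 (expiry=3+4=7). clock=3
Op 4: insert a.com -> 10.0.0.2 (expiry=3+2=5). clock=3
Op 5: insert c.com -> 10.0.0.1 (expiry=3+1=4). clock=3
lookup c.com: present, ip=10.0.0.1 expiry=4 > clock=3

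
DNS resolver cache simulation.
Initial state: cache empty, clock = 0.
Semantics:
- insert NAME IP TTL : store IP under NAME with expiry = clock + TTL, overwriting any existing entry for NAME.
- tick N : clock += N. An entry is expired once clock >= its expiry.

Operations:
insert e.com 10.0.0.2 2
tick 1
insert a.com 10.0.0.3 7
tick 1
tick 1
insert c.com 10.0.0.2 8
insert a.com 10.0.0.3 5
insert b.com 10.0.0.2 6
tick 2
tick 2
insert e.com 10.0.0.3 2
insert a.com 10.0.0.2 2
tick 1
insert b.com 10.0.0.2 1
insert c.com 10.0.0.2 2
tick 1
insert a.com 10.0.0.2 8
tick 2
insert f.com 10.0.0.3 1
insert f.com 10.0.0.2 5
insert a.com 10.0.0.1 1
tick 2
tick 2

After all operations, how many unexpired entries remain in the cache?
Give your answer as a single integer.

Answer: 1

Derivation:
Op 1: insert e.com -> 10.0.0.2 (expiry=0+2=2). clock=0
Op 2: tick 1 -> clock=1.
Op 3: insert a.com -> 10.0.0.3 (expiry=1+7=8). clock=1
Op 4: tick 1 -> clock=2. purged={e.com}
Op 5: tick 1 -> clock=3.
Op 6: insert c.com -> 10.0.0.2 (expiry=3+8=11). clock=3
Op 7: insert a.com -> 10.0.0.3 (expiry=3+5=8). clock=3
Op 8: insert b.com -> 10.0.0.2 (expiry=3+6=9). clock=3
Op 9: tick 2 -> clock=5.
Op 10: tick 2 -> clock=7.
Op 11: insert e.com -> 10.0.0.3 (expiry=7+2=9). clock=7
Op 12: insert a.com -> 10.0.0.2 (expiry=7+2=9). clock=7
Op 13: tick 1 -> clock=8.
Op 14: insert b.com -> 10.0.0.2 (expiry=8+1=9). clock=8
Op 15: insert c.com -> 10.0.0.2 (expiry=8+2=10). clock=8
Op 16: tick 1 -> clock=9. purged={a.com,b.com,e.com}
Op 17: insert a.com -> 10.0.0.2 (expiry=9+8=17). clock=9
Op 18: tick 2 -> clock=11. purged={c.com}
Op 19: insert f.com -> 10.0.0.3 (expiry=11+1=12). clock=11
Op 20: insert f.com -> 10.0.0.2 (expiry=11+5=16). clock=11
Op 21: insert a.com -> 10.0.0.1 (expiry=11+1=12). clock=11
Op 22: tick 2 -> clock=13. purged={a.com}
Op 23: tick 2 -> clock=15.
Final cache (unexpired): {f.com} -> size=1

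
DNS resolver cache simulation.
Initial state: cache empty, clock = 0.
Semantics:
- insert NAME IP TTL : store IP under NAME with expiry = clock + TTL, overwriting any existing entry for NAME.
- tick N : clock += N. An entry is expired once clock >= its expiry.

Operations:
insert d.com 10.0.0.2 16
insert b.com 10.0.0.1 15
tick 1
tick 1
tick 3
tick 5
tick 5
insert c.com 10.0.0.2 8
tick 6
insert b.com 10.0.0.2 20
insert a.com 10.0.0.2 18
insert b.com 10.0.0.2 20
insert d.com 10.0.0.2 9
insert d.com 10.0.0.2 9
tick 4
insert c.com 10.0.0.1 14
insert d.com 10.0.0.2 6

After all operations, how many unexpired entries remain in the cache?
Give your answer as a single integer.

Op 1: insert d.com -> 10.0.0.2 (expiry=0+16=16). clock=0
Op 2: insert b.com -> 10.0.0.1 (expiry=0+15=15). clock=0
Op 3: tick 1 -> clock=1.
Op 4: tick 1 -> clock=2.
Op 5: tick 3 -> clock=5.
Op 6: tick 5 -> clock=10.
Op 7: tick 5 -> clock=15. purged={b.com}
Op 8: insert c.com -> 10.0.0.2 (expiry=15+8=23). clock=15
Op 9: tick 6 -> clock=21. purged={d.com}
Op 10: insert b.com -> 10.0.0.2 (expiry=21+20=41). clock=21
Op 11: insert a.com -> 10.0.0.2 (expiry=21+18=39). clock=21
Op 12: insert b.com -> 10.0.0.2 (expiry=21+20=41). clock=21
Op 13: insert d.com -> 10.0.0.2 (expiry=21+9=30). clock=21
Op 14: insert d.com -> 10.0.0.2 (expiry=21+9=30). clock=21
Op 15: tick 4 -> clock=25. purged={c.com}
Op 16: insert c.com -> 10.0.0.1 (expiry=25+14=39). clock=25
Op 17: insert d.com -> 10.0.0.2 (expiry=25+6=31). clock=25
Final cache (unexpired): {a.com,b.com,c.com,d.com} -> size=4

Answer: 4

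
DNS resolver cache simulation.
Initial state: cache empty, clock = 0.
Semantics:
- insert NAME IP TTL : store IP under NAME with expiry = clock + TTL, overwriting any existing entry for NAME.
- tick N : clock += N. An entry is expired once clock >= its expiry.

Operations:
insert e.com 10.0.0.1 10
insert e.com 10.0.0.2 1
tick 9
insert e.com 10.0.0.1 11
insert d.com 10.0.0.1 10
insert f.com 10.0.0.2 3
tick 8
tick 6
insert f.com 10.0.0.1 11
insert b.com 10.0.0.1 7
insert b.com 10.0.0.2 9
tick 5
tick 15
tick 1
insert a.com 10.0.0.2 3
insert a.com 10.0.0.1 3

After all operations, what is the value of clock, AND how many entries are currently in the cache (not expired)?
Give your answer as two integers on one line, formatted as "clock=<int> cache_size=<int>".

Answer: clock=44 cache_size=1

Derivation:
Op 1: insert e.com -> 10.0.0.1 (expiry=0+10=10). clock=0
Op 2: insert e.com -> 10.0.0.2 (expiry=0+1=1). clock=0
Op 3: tick 9 -> clock=9. purged={e.com}
Op 4: insert e.com -> 10.0.0.1 (expiry=9+11=20). clock=9
Op 5: insert d.com -> 10.0.0.1 (expiry=9+10=19). clock=9
Op 6: insert f.com -> 10.0.0.2 (expiry=9+3=12). clock=9
Op 7: tick 8 -> clock=17. purged={f.com}
Op 8: tick 6 -> clock=23. purged={d.com,e.com}
Op 9: insert f.com -> 10.0.0.1 (expiry=23+11=34). clock=23
Op 10: insert b.com -> 10.0.0.1 (expiry=23+7=30). clock=23
Op 11: insert b.com -> 10.0.0.2 (expiry=23+9=32). clock=23
Op 12: tick 5 -> clock=28.
Op 13: tick 15 -> clock=43. purged={b.com,f.com}
Op 14: tick 1 -> clock=44.
Op 15: insert a.com -> 10.0.0.2 (expiry=44+3=47). clock=44
Op 16: insert a.com -> 10.0.0.1 (expiry=44+3=47). clock=44
Final clock = 44
Final cache (unexpired): {a.com} -> size=1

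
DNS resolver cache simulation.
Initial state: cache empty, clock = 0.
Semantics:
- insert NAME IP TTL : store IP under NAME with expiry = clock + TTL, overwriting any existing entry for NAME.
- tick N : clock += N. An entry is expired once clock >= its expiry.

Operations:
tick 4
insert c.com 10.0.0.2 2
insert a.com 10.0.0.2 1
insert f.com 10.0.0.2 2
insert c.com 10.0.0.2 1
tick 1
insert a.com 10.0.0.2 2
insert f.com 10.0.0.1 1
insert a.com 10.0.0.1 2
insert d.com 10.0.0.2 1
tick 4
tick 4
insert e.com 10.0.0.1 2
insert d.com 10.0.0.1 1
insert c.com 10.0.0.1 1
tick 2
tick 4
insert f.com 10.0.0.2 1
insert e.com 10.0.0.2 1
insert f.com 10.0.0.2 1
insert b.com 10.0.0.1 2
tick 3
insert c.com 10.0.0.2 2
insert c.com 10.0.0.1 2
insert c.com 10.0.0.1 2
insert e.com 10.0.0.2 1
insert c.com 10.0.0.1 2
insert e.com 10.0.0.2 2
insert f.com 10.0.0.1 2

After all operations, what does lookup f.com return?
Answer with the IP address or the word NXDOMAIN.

Answer: 10.0.0.1

Derivation:
Op 1: tick 4 -> clock=4.
Op 2: insert c.com -> 10.0.0.2 (expiry=4+2=6). clock=4
Op 3: insert a.com -> 10.0.0.2 (expiry=4+1=5). clock=4
Op 4: insert f.com -> 10.0.0.2 (expiry=4+2=6). clock=4
Op 5: insert c.com -> 10.0.0.2 (expiry=4+1=5). clock=4
Op 6: tick 1 -> clock=5. purged={a.com,c.com}
Op 7: insert a.com -> 10.0.0.2 (expiry=5+2=7). clock=5
Op 8: insert f.com -> 10.0.0.1 (expiry=5+1=6). clock=5
Op 9: insert a.com -> 10.0.0.1 (expiry=5+2=7). clock=5
Op 10: insert d.com -> 10.0.0.2 (expiry=5+1=6). clock=5
Op 11: tick 4 -> clock=9. purged={a.com,d.com,f.com}
Op 12: tick 4 -> clock=13.
Op 13: insert e.com -> 10.0.0.1 (expiry=13+2=15). clock=13
Op 14: insert d.com -> 10.0.0.1 (expiry=13+1=14). clock=13
Op 15: insert c.com -> 10.0.0.1 (expiry=13+1=14). clock=13
Op 16: tick 2 -> clock=15. purged={c.com,d.com,e.com}
Op 17: tick 4 -> clock=19.
Op 18: insert f.com -> 10.0.0.2 (expiry=19+1=20). clock=19
Op 19: insert e.com -> 10.0.0.2 (expiry=19+1=20). clock=19
Op 20: insert f.com -> 10.0.0.2 (expiry=19+1=20). clock=19
Op 21: insert b.com -> 10.0.0.1 (expiry=19+2=21). clock=19
Op 22: tick 3 -> clock=22. purged={b.com,e.com,f.com}
Op 23: insert c.com -> 10.0.0.2 (expiry=22+2=24). clock=22
Op 24: insert c.com -> 10.0.0.1 (expiry=22+2=24). clock=22
Op 25: insert c.com -> 10.0.0.1 (expiry=22+2=24). clock=22
Op 26: insert e.com -> 10.0.0.2 (expiry=22+1=23). clock=22
Op 27: insert c.com -> 10.0.0.1 (expiry=22+2=24). clock=22
Op 28: insert e.com -> 10.0.0.2 (expiry=22+2=24). clock=22
Op 29: insert f.com -> 10.0.0.1 (expiry=22+2=24). clock=22
lookup f.com: present, ip=10.0.0.1 expiry=24 > clock=22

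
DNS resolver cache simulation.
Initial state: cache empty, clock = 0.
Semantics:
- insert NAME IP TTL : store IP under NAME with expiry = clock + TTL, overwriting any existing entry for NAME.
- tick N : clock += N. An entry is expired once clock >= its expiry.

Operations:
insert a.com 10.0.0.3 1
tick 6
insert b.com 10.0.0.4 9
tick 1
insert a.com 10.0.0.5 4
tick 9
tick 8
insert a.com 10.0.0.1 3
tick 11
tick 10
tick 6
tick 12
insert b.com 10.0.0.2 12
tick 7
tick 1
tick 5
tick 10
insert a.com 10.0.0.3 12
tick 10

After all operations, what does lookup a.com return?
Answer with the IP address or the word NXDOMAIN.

Answer: 10.0.0.3

Derivation:
Op 1: insert a.com -> 10.0.0.3 (expiry=0+1=1). clock=0
Op 2: tick 6 -> clock=6. purged={a.com}
Op 3: insert b.com -> 10.0.0.4 (expiry=6+9=15). clock=6
Op 4: tick 1 -> clock=7.
Op 5: insert a.com -> 10.0.0.5 (expiry=7+4=11). clock=7
Op 6: tick 9 -> clock=16. purged={a.com,b.com}
Op 7: tick 8 -> clock=24.
Op 8: insert a.com -> 10.0.0.1 (expiry=24+3=27). clock=24
Op 9: tick 11 -> clock=35. purged={a.com}
Op 10: tick 10 -> clock=45.
Op 11: tick 6 -> clock=51.
Op 12: tick 12 -> clock=63.
Op 13: insert b.com -> 10.0.0.2 (expiry=63+12=75). clock=63
Op 14: tick 7 -> clock=70.
Op 15: tick 1 -> clock=71.
Op 16: tick 5 -> clock=76. purged={b.com}
Op 17: tick 10 -> clock=86.
Op 18: insert a.com -> 10.0.0.3 (expiry=86+12=98). clock=86
Op 19: tick 10 -> clock=96.
lookup a.com: present, ip=10.0.0.3 expiry=98 > clock=96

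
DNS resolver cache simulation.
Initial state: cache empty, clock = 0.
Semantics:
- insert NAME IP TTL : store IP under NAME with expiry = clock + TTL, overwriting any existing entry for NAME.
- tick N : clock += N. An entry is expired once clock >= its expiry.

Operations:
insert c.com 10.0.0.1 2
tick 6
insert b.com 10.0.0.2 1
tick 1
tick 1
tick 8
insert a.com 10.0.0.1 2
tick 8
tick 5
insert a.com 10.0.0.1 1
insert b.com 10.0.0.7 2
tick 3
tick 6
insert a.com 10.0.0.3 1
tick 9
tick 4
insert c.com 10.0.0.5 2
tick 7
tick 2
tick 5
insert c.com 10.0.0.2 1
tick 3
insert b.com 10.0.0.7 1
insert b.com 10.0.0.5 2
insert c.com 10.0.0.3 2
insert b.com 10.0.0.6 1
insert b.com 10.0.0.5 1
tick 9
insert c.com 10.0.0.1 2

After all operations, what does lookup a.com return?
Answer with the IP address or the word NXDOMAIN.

Op 1: insert c.com -> 10.0.0.1 (expiry=0+2=2). clock=0
Op 2: tick 6 -> clock=6. purged={c.com}
Op 3: insert b.com -> 10.0.0.2 (expiry=6+1=7). clock=6
Op 4: tick 1 -> clock=7. purged={b.com}
Op 5: tick 1 -> clock=8.
Op 6: tick 8 -> clock=16.
Op 7: insert a.com -> 10.0.0.1 (expiry=16+2=18). clock=16
Op 8: tick 8 -> clock=24. purged={a.com}
Op 9: tick 5 -> clock=29.
Op 10: insert a.com -> 10.0.0.1 (expiry=29+1=30). clock=29
Op 11: insert b.com -> 10.0.0.7 (expiry=29+2=31). clock=29
Op 12: tick 3 -> clock=32. purged={a.com,b.com}
Op 13: tick 6 -> clock=38.
Op 14: insert a.com -> 10.0.0.3 (expiry=38+1=39). clock=38
Op 15: tick 9 -> clock=47. purged={a.com}
Op 16: tick 4 -> clock=51.
Op 17: insert c.com -> 10.0.0.5 (expiry=51+2=53). clock=51
Op 18: tick 7 -> clock=58. purged={c.com}
Op 19: tick 2 -> clock=60.
Op 20: tick 5 -> clock=65.
Op 21: insert c.com -> 10.0.0.2 (expiry=65+1=66). clock=65
Op 22: tick 3 -> clock=68. purged={c.com}
Op 23: insert b.com -> 10.0.0.7 (expiry=68+1=69). clock=68
Op 24: insert b.com -> 10.0.0.5 (expiry=68+2=70). clock=68
Op 25: insert c.com -> 10.0.0.3 (expiry=68+2=70). clock=68
Op 26: insert b.com -> 10.0.0.6 (expiry=68+1=69). clock=68
Op 27: insert b.com -> 10.0.0.5 (expiry=68+1=69). clock=68
Op 28: tick 9 -> clock=77. purged={b.com,c.com}
Op 29: insert c.com -> 10.0.0.1 (expiry=77+2=79). clock=77
lookup a.com: not in cache (expired or never inserted)

Answer: NXDOMAIN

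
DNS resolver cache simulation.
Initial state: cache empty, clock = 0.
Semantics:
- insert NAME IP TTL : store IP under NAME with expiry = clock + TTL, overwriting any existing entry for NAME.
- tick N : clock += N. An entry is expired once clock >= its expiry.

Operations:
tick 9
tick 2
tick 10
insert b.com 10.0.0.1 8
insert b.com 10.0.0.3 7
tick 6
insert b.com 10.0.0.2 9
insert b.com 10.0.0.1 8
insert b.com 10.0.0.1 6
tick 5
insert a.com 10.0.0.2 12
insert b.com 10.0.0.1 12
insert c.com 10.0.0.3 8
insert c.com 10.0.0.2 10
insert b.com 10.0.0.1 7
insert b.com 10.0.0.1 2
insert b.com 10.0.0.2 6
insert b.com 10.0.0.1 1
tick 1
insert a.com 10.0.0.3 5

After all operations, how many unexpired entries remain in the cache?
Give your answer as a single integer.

Op 1: tick 9 -> clock=9.
Op 2: tick 2 -> clock=11.
Op 3: tick 10 -> clock=21.
Op 4: insert b.com -> 10.0.0.1 (expiry=21+8=29). clock=21
Op 5: insert b.com -> 10.0.0.3 (expiry=21+7=28). clock=21
Op 6: tick 6 -> clock=27.
Op 7: insert b.com -> 10.0.0.2 (expiry=27+9=36). clock=27
Op 8: insert b.com -> 10.0.0.1 (expiry=27+8=35). clock=27
Op 9: insert b.com -> 10.0.0.1 (expiry=27+6=33). clock=27
Op 10: tick 5 -> clock=32.
Op 11: insert a.com -> 10.0.0.2 (expiry=32+12=44). clock=32
Op 12: insert b.com -> 10.0.0.1 (expiry=32+12=44). clock=32
Op 13: insert c.com -> 10.0.0.3 (expiry=32+8=40). clock=32
Op 14: insert c.com -> 10.0.0.2 (expiry=32+10=42). clock=32
Op 15: insert b.com -> 10.0.0.1 (expiry=32+7=39). clock=32
Op 16: insert b.com -> 10.0.0.1 (expiry=32+2=34). clock=32
Op 17: insert b.com -> 10.0.0.2 (expiry=32+6=38). clock=32
Op 18: insert b.com -> 10.0.0.1 (expiry=32+1=33). clock=32
Op 19: tick 1 -> clock=33. purged={b.com}
Op 20: insert a.com -> 10.0.0.3 (expiry=33+5=38). clock=33
Final cache (unexpired): {a.com,c.com} -> size=2

Answer: 2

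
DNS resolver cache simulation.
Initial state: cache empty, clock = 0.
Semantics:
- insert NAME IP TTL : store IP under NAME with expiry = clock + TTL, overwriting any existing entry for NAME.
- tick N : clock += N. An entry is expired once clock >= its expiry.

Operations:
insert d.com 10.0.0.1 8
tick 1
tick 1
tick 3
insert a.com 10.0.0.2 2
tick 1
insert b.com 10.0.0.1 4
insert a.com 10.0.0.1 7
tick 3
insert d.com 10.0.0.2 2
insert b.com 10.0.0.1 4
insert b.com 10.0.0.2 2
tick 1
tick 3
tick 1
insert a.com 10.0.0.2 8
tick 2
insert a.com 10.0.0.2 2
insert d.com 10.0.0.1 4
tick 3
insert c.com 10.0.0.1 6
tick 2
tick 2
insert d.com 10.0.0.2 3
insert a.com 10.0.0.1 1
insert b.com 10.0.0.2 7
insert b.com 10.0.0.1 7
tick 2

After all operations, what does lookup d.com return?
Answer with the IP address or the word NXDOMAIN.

Op 1: insert d.com -> 10.0.0.1 (expiry=0+8=8). clock=0
Op 2: tick 1 -> clock=1.
Op 3: tick 1 -> clock=2.
Op 4: tick 3 -> clock=5.
Op 5: insert a.com -> 10.0.0.2 (expiry=5+2=7). clock=5
Op 6: tick 1 -> clock=6.
Op 7: insert b.com -> 10.0.0.1 (expiry=6+4=10). clock=6
Op 8: insert a.com -> 10.0.0.1 (expiry=6+7=13). clock=6
Op 9: tick 3 -> clock=9. purged={d.com}
Op 10: insert d.com -> 10.0.0.2 (expiry=9+2=11). clock=9
Op 11: insert b.com -> 10.0.0.1 (expiry=9+4=13). clock=9
Op 12: insert b.com -> 10.0.0.2 (expiry=9+2=11). clock=9
Op 13: tick 1 -> clock=10.
Op 14: tick 3 -> clock=13. purged={a.com,b.com,d.com}
Op 15: tick 1 -> clock=14.
Op 16: insert a.com -> 10.0.0.2 (expiry=14+8=22). clock=14
Op 17: tick 2 -> clock=16.
Op 18: insert a.com -> 10.0.0.2 (expiry=16+2=18). clock=16
Op 19: insert d.com -> 10.0.0.1 (expiry=16+4=20). clock=16
Op 20: tick 3 -> clock=19. purged={a.com}
Op 21: insert c.com -> 10.0.0.1 (expiry=19+6=25). clock=19
Op 22: tick 2 -> clock=21. purged={d.com}
Op 23: tick 2 -> clock=23.
Op 24: insert d.com -> 10.0.0.2 (expiry=23+3=26). clock=23
Op 25: insert a.com -> 10.0.0.1 (expiry=23+1=24). clock=23
Op 26: insert b.com -> 10.0.0.2 (expiry=23+7=30). clock=23
Op 27: insert b.com -> 10.0.0.1 (expiry=23+7=30). clock=23
Op 28: tick 2 -> clock=25. purged={a.com,c.com}
lookup d.com: present, ip=10.0.0.2 expiry=26 > clock=25

Answer: 10.0.0.2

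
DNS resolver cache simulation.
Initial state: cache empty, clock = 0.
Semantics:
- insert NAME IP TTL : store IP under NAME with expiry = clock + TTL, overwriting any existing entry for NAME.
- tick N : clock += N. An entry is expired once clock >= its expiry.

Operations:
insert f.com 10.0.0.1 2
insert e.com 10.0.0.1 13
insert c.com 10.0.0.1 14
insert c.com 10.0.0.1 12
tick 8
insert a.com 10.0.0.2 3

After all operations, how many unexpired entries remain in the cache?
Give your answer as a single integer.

Op 1: insert f.com -> 10.0.0.1 (expiry=0+2=2). clock=0
Op 2: insert e.com -> 10.0.0.1 (expiry=0+13=13). clock=0
Op 3: insert c.com -> 10.0.0.1 (expiry=0+14=14). clock=0
Op 4: insert c.com -> 10.0.0.1 (expiry=0+12=12). clock=0
Op 5: tick 8 -> clock=8. purged={f.com}
Op 6: insert a.com -> 10.0.0.2 (expiry=8+3=11). clock=8
Final cache (unexpired): {a.com,c.com,e.com} -> size=3

Answer: 3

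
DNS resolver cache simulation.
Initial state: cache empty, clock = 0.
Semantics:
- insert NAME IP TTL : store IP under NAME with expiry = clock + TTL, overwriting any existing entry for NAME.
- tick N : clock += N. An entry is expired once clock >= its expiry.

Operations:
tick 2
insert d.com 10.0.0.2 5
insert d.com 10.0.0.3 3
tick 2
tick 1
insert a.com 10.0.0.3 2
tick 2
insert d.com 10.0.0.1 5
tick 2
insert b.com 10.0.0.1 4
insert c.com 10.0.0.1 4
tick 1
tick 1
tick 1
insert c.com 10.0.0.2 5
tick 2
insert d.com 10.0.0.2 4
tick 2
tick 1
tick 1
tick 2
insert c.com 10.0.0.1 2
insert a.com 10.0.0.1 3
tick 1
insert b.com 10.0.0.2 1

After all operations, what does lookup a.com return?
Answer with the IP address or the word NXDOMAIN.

Answer: 10.0.0.1

Derivation:
Op 1: tick 2 -> clock=2.
Op 2: insert d.com -> 10.0.0.2 (expiry=2+5=7). clock=2
Op 3: insert d.com -> 10.0.0.3 (expiry=2+3=5). clock=2
Op 4: tick 2 -> clock=4.
Op 5: tick 1 -> clock=5. purged={d.com}
Op 6: insert a.com -> 10.0.0.3 (expiry=5+2=7). clock=5
Op 7: tick 2 -> clock=7. purged={a.com}
Op 8: insert d.com -> 10.0.0.1 (expiry=7+5=12). clock=7
Op 9: tick 2 -> clock=9.
Op 10: insert b.com -> 10.0.0.1 (expiry=9+4=13). clock=9
Op 11: insert c.com -> 10.0.0.1 (expiry=9+4=13). clock=9
Op 12: tick 1 -> clock=10.
Op 13: tick 1 -> clock=11.
Op 14: tick 1 -> clock=12. purged={d.com}
Op 15: insert c.com -> 10.0.0.2 (expiry=12+5=17). clock=12
Op 16: tick 2 -> clock=14. purged={b.com}
Op 17: insert d.com -> 10.0.0.2 (expiry=14+4=18). clock=14
Op 18: tick 2 -> clock=16.
Op 19: tick 1 -> clock=17. purged={c.com}
Op 20: tick 1 -> clock=18. purged={d.com}
Op 21: tick 2 -> clock=20.
Op 22: insert c.com -> 10.0.0.1 (expiry=20+2=22). clock=20
Op 23: insert a.com -> 10.0.0.1 (expiry=20+3=23). clock=20
Op 24: tick 1 -> clock=21.
Op 25: insert b.com -> 10.0.0.2 (expiry=21+1=22). clock=21
lookup a.com: present, ip=10.0.0.1 expiry=23 > clock=21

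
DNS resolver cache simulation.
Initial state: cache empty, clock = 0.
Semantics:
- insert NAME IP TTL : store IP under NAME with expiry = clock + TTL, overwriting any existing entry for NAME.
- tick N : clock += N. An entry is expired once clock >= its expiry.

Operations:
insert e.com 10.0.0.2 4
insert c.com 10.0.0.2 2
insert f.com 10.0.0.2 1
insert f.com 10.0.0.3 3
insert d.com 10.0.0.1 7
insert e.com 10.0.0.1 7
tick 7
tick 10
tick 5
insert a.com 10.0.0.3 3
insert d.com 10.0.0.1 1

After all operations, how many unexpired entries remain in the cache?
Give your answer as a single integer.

Answer: 2

Derivation:
Op 1: insert e.com -> 10.0.0.2 (expiry=0+4=4). clock=0
Op 2: insert c.com -> 10.0.0.2 (expiry=0+2=2). clock=0
Op 3: insert f.com -> 10.0.0.2 (expiry=0+1=1). clock=0
Op 4: insert f.com -> 10.0.0.3 (expiry=0+3=3). clock=0
Op 5: insert d.com -> 10.0.0.1 (expiry=0+7=7). clock=0
Op 6: insert e.com -> 10.0.0.1 (expiry=0+7=7). clock=0
Op 7: tick 7 -> clock=7. purged={c.com,d.com,e.com,f.com}
Op 8: tick 10 -> clock=17.
Op 9: tick 5 -> clock=22.
Op 10: insert a.com -> 10.0.0.3 (expiry=22+3=25). clock=22
Op 11: insert d.com -> 10.0.0.1 (expiry=22+1=23). clock=22
Final cache (unexpired): {a.com,d.com} -> size=2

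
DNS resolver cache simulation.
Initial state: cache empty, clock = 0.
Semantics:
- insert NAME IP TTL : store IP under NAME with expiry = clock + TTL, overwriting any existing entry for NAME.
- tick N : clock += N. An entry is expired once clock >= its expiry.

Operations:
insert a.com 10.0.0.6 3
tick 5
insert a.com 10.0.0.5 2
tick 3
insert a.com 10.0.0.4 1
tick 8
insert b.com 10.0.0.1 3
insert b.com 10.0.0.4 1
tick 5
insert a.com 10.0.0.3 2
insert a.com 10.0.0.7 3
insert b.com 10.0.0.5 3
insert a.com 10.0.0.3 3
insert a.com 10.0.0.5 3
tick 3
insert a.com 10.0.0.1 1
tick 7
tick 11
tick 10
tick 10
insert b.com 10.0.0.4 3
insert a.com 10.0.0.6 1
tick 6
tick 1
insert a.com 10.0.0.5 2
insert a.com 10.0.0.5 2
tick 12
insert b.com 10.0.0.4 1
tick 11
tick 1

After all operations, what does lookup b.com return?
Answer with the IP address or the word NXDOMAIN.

Answer: NXDOMAIN

Derivation:
Op 1: insert a.com -> 10.0.0.6 (expiry=0+3=3). clock=0
Op 2: tick 5 -> clock=5. purged={a.com}
Op 3: insert a.com -> 10.0.0.5 (expiry=5+2=7). clock=5
Op 4: tick 3 -> clock=8. purged={a.com}
Op 5: insert a.com -> 10.0.0.4 (expiry=8+1=9). clock=8
Op 6: tick 8 -> clock=16. purged={a.com}
Op 7: insert b.com -> 10.0.0.1 (expiry=16+3=19). clock=16
Op 8: insert b.com -> 10.0.0.4 (expiry=16+1=17). clock=16
Op 9: tick 5 -> clock=21. purged={b.com}
Op 10: insert a.com -> 10.0.0.3 (expiry=21+2=23). clock=21
Op 11: insert a.com -> 10.0.0.7 (expiry=21+3=24). clock=21
Op 12: insert b.com -> 10.0.0.5 (expiry=21+3=24). clock=21
Op 13: insert a.com -> 10.0.0.3 (expiry=21+3=24). clock=21
Op 14: insert a.com -> 10.0.0.5 (expiry=21+3=24). clock=21
Op 15: tick 3 -> clock=24. purged={a.com,b.com}
Op 16: insert a.com -> 10.0.0.1 (expiry=24+1=25). clock=24
Op 17: tick 7 -> clock=31. purged={a.com}
Op 18: tick 11 -> clock=42.
Op 19: tick 10 -> clock=52.
Op 20: tick 10 -> clock=62.
Op 21: insert b.com -> 10.0.0.4 (expiry=62+3=65). clock=62
Op 22: insert a.com -> 10.0.0.6 (expiry=62+1=63). clock=62
Op 23: tick 6 -> clock=68. purged={a.com,b.com}
Op 24: tick 1 -> clock=69.
Op 25: insert a.com -> 10.0.0.5 (expiry=69+2=71). clock=69
Op 26: insert a.com -> 10.0.0.5 (expiry=69+2=71). clock=69
Op 27: tick 12 -> clock=81. purged={a.com}
Op 28: insert b.com -> 10.0.0.4 (expiry=81+1=82). clock=81
Op 29: tick 11 -> clock=92. purged={b.com}
Op 30: tick 1 -> clock=93.
lookup b.com: not in cache (expired or never inserted)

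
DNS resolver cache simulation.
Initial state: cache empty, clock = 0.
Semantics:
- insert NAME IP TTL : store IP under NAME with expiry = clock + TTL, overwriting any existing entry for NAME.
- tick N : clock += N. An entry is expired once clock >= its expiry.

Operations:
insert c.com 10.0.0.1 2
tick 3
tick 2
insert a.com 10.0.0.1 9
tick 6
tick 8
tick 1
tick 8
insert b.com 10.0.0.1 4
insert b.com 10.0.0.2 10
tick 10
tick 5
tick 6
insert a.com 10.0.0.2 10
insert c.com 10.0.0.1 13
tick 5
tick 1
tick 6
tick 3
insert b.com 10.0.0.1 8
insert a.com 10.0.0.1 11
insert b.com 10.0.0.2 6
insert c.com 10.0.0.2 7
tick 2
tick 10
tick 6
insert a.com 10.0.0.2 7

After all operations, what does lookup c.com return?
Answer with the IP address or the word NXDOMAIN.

Answer: NXDOMAIN

Derivation:
Op 1: insert c.com -> 10.0.0.1 (expiry=0+2=2). clock=0
Op 2: tick 3 -> clock=3. purged={c.com}
Op 3: tick 2 -> clock=5.
Op 4: insert a.com -> 10.0.0.1 (expiry=5+9=14). clock=5
Op 5: tick 6 -> clock=11.
Op 6: tick 8 -> clock=19. purged={a.com}
Op 7: tick 1 -> clock=20.
Op 8: tick 8 -> clock=28.
Op 9: insert b.com -> 10.0.0.1 (expiry=28+4=32). clock=28
Op 10: insert b.com -> 10.0.0.2 (expiry=28+10=38). clock=28
Op 11: tick 10 -> clock=38. purged={b.com}
Op 12: tick 5 -> clock=43.
Op 13: tick 6 -> clock=49.
Op 14: insert a.com -> 10.0.0.2 (expiry=49+10=59). clock=49
Op 15: insert c.com -> 10.0.0.1 (expiry=49+13=62). clock=49
Op 16: tick 5 -> clock=54.
Op 17: tick 1 -> clock=55.
Op 18: tick 6 -> clock=61. purged={a.com}
Op 19: tick 3 -> clock=64. purged={c.com}
Op 20: insert b.com -> 10.0.0.1 (expiry=64+8=72). clock=64
Op 21: insert a.com -> 10.0.0.1 (expiry=64+11=75). clock=64
Op 22: insert b.com -> 10.0.0.2 (expiry=64+6=70). clock=64
Op 23: insert c.com -> 10.0.0.2 (expiry=64+7=71). clock=64
Op 24: tick 2 -> clock=66.
Op 25: tick 10 -> clock=76. purged={a.com,b.com,c.com}
Op 26: tick 6 -> clock=82.
Op 27: insert a.com -> 10.0.0.2 (expiry=82+7=89). clock=82
lookup c.com: not in cache (expired or never inserted)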